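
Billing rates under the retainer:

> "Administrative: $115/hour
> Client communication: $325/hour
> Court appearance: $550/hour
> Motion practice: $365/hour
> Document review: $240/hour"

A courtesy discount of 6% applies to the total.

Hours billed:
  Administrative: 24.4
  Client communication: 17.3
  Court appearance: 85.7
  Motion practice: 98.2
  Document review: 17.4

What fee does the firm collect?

Administrative: 24.4 × $115 = $2,806.00
Client communication: 17.3 × $325 = $5,622.50
Court appearance: 85.7 × $550 = $47,135.00
Motion practice: 98.2 × $365 = $35,843.00
Document review: 17.4 × $240 = $4,176.00
Subtotal: $95,582.50
Less 6% discount: −$5,734.95
Total: $95,582.50 − $5,734.95 = $89,847.55

$89,847.55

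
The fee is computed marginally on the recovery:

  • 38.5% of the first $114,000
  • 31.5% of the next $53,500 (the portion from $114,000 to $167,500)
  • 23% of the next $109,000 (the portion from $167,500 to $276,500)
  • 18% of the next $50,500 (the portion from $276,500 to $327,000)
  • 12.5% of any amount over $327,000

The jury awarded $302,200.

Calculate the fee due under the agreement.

First $114,000 at 38.5% = $43,890.00
Next $53,500 at 31.5% = $16,852.50
Next $109,000 at 23% = $25,070.00
Remaining $25,700 at 18% = $4,626.00
Fee: $43,890.00 + $16,852.50 + $25,070.00 + $4,626.00 = $90,438.50

$90,438.50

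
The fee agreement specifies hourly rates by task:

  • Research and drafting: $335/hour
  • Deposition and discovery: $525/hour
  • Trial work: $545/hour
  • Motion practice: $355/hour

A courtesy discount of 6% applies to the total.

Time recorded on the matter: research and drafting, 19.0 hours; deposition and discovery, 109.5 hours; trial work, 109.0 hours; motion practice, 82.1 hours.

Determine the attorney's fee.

$143,258.82

Research and drafting: 19.0 × $335 = $6,365.00
Deposition and discovery: 109.5 × $525 = $57,487.50
Trial work: 109.0 × $545 = $59,405.00
Motion practice: 82.1 × $355 = $29,145.50
Subtotal: $152,403.00
Less 6% discount: −$9,144.18
Total: $152,403.00 − $9,144.18 = $143,258.82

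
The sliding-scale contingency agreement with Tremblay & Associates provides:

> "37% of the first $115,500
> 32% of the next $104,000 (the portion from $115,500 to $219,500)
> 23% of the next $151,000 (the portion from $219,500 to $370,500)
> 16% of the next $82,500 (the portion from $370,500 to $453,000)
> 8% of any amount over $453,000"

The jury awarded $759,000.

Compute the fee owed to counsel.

$148,425.00

First $115,500 at 37% = $42,735.00
Next $104,000 at 32% = $33,280.00
Next $151,000 at 23% = $34,730.00
Next $82,500 at 16% = $13,200.00
Remaining $306,000 at 8% = $24,480.00
Fee: $42,735.00 + $33,280.00 + $34,730.00 + $13,200.00 + $24,480.00 = $148,425.00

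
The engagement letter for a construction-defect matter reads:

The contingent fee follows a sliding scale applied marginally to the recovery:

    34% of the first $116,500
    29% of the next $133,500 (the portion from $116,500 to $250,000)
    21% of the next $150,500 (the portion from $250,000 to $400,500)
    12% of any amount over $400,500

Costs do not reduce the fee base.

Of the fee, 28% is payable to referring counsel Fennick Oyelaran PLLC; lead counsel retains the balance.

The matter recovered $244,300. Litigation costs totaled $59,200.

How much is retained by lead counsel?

$55,203.84

Fee base is the gross recovery, $244,300; costs are reimbursed separately.
First $116,500 at 34% = $39,610.00
Remaining $127,800 at 29% = $37,062.00
Fee: $39,610.00 + $37,062.00 = $76,672.00
Referral share: 28% of $76,672.00 = $21,468.16; lead counsel retains $76,672.00 − $21,468.16 = $55,203.84.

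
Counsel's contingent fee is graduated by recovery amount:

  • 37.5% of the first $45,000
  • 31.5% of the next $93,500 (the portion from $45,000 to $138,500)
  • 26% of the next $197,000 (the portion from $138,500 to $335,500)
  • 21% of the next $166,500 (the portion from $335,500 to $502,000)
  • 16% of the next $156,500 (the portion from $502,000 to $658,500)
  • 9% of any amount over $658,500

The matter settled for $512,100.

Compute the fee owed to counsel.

First $45,000 at 37.5% = $16,875.00
Next $93,500 at 31.5% = $29,452.50
Next $197,000 at 26% = $51,220.00
Next $166,500 at 21% = $34,965.00
Remaining $10,100 at 16% = $1,616.00
Fee: $16,875.00 + $29,452.50 + $51,220.00 + $34,965.00 + $1,616.00 = $134,128.50

$134,128.50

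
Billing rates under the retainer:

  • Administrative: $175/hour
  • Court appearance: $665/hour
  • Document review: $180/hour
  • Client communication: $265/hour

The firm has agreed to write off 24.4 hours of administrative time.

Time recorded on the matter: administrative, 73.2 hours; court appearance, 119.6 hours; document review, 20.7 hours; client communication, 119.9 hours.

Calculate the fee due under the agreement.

Administrative: 73.2 × $175 = $12,810.00
Court appearance: 119.6 × $665 = $79,534.00
Document review: 20.7 × $180 = $3,726.00
Client communication: 119.9 × $265 = $31,773.50
Subtotal: $127,843.50
Write-off: 24.4 × $175 = $4,270.00
Total: $127,843.50 − $4,270.00 = $123,573.50

$123,573.50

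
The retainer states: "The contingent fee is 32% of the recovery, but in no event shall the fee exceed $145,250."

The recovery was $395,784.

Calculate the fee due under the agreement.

$126,650.88

32% of $395,784 = $126,650.88
That is under the $145,250 cap.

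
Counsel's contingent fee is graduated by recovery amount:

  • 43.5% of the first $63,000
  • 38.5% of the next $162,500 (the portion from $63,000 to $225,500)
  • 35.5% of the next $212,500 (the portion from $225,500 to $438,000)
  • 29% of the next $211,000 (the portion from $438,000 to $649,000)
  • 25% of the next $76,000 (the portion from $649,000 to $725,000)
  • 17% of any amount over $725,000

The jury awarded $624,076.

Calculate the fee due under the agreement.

$219,367.04

First $63,000 at 43.5% = $27,405.00
Next $162,500 at 38.5% = $62,562.50
Next $212,500 at 35.5% = $75,437.50
Remaining $186,076 at 29% = $53,962.04
Fee: $27,405.00 + $62,562.50 + $75,437.50 + $53,962.04 = $219,367.04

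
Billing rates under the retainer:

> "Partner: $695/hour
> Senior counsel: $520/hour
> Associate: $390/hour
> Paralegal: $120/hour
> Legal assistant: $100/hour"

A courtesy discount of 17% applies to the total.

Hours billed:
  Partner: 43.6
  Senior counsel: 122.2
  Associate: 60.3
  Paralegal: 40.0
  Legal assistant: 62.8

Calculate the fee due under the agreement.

Partner: 43.6 × $695 = $30,302.00
Senior counsel: 122.2 × $520 = $63,544.00
Associate: 60.3 × $390 = $23,517.00
Paralegal: 40.0 × $120 = $4,800.00
Legal assistant: 62.8 × $100 = $6,280.00
Subtotal: $128,443.00
Less 17% discount: −$21,835.31
Total: $128,443.00 − $21,835.31 = $106,607.69

$106,607.69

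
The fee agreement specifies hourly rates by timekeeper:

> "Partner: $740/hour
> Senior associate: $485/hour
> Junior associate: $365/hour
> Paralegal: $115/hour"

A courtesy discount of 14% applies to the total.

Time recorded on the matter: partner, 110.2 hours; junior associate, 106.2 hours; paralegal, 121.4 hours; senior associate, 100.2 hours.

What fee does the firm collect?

Partner: 110.2 × $740 = $81,548.00
Senior associate: 100.2 × $485 = $48,597.00
Junior associate: 106.2 × $365 = $38,763.00
Paralegal: 121.4 × $115 = $13,961.00
Subtotal: $182,869.00
Less 14% discount: −$25,601.66
Total: $182,869.00 − $25,601.66 = $157,267.34

$157,267.34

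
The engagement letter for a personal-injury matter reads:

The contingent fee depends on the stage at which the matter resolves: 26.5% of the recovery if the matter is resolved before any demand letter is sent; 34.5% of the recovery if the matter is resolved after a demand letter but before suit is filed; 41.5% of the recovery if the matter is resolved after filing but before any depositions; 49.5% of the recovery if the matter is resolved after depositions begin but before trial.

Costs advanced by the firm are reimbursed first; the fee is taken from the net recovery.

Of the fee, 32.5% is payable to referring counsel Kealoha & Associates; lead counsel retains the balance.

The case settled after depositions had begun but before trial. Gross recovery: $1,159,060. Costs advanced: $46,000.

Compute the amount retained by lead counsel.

Fee base (net of costs): $1,159,060 − $46,000 = $1,113,060
The matter settled after depositions had begun but before trial, so the 49.5% rate applies.
$1,113,060 × 49.5% = $550,964.70
Referral share: 32.5% of $550,964.70 = $179,063.53; lead counsel retains $550,964.70 − $179,063.53 = $371,901.17.

$371,901.17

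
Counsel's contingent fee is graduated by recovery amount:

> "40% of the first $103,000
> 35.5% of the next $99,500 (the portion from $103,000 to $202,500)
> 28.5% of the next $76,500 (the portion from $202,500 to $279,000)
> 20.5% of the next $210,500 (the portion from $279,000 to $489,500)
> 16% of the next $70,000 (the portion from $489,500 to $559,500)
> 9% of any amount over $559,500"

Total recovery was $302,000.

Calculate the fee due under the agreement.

First $103,000 at 40% = $41,200.00
Next $99,500 at 35.5% = $35,322.50
Next $76,500 at 28.5% = $21,802.50
Remaining $23,000 at 20.5% = $4,715.00
Fee: $41,200.00 + $35,322.50 + $21,802.50 + $4,715.00 = $103,040.00

$103,040.00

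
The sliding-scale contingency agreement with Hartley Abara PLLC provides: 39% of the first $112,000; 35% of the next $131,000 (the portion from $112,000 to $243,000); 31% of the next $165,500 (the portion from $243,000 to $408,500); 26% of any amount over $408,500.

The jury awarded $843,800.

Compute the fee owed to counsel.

First $112,000 at 39% = $43,680.00
Next $131,000 at 35% = $45,850.00
Next $165,500 at 31% = $51,305.00
Remaining $435,300 at 26% = $113,178.00
Fee: $43,680.00 + $45,850.00 + $51,305.00 + $113,178.00 = $254,013.00

$254,013.00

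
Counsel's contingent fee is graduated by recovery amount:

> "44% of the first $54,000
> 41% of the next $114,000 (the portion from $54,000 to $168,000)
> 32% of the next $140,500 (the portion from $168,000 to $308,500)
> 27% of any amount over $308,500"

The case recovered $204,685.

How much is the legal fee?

First $54,000 at 44% = $23,760.00
Next $114,000 at 41% = $46,740.00
Remaining $36,685 at 32% = $11,739.20
Fee: $23,760.00 + $46,740.00 + $11,739.20 = $82,239.20

$82,239.20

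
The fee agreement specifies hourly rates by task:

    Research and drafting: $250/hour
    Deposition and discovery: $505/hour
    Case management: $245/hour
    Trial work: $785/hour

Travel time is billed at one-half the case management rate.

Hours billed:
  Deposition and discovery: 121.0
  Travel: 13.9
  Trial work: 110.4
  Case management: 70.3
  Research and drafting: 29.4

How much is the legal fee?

Research and drafting: 29.4 × $250 = $7,350.00
Deposition and discovery: 121.0 × $505 = $61,105.00
Case management: 70.3 × $245 = $17,223.50
Trial work: 110.4 × $785 = $86,664.00
Subtotal: $7,350.00 + $61,105.00 + $17,223.50 + $86,664.00 = $172,342.50
Travel: 13.9 × ($245 ÷ 2) = 13.9 × $122.50 = $1,702.75
Total: $172,342.50 + $1,702.75 = $174,045.25

$174,045.25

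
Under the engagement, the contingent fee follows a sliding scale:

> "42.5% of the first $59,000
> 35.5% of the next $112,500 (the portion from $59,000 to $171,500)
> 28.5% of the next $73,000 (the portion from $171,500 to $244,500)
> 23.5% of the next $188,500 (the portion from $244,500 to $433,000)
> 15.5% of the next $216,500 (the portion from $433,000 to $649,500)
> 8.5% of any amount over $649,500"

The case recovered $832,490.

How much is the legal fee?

First $59,000 at 42.5% = $25,075.00
Next $112,500 at 35.5% = $39,937.50
Next $73,000 at 28.5% = $20,805.00
Next $188,500 at 23.5% = $44,297.50
Next $216,500 at 15.5% = $33,557.50
Remaining $182,990 at 8.5% = $15,554.15
Fee: $25,075.00 + $39,937.50 + $20,805.00 + $44,297.50 + $33,557.50 + $15,554.15 = $179,226.65

$179,226.65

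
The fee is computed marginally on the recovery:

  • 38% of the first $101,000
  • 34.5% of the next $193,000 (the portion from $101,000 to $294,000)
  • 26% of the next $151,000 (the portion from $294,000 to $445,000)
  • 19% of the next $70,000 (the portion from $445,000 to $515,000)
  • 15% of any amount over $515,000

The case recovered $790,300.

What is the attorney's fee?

$198,820.00

First $101,000 at 38% = $38,380.00
Next $193,000 at 34.5% = $66,585.00
Next $151,000 at 26% = $39,260.00
Next $70,000 at 19% = $13,300.00
Remaining $275,300 at 15% = $41,295.00
Fee: $38,380.00 + $66,585.00 + $39,260.00 + $13,300.00 + $41,295.00 = $198,820.00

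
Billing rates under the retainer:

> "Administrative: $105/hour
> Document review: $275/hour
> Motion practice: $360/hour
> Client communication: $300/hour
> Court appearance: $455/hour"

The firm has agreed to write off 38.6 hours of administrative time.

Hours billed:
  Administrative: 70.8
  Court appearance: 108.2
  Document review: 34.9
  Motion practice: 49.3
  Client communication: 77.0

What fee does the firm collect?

$103,057.50

Administrative: 70.8 × $105 = $7,434.00
Document review: 34.9 × $275 = $9,597.50
Motion practice: 49.3 × $360 = $17,748.00
Client communication: 77.0 × $300 = $23,100.00
Court appearance: 108.2 × $455 = $49,231.00
Subtotal: $107,110.50
Write-off: 38.6 × $105 = $4,053.00
Total: $107,110.50 − $4,053.00 = $103,057.50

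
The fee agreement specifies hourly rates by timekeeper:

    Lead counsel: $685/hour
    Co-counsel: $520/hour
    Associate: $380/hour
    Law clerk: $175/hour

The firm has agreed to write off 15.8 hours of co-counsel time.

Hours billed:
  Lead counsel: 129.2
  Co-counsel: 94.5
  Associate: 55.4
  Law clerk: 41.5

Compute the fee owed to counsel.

$157,740.50

Lead counsel: 129.2 × $685 = $88,502.00
Co-counsel: 94.5 × $520 = $49,140.00
Associate: 55.4 × $380 = $21,052.00
Law clerk: 41.5 × $175 = $7,262.50
Subtotal: $165,956.50
Write-off: 15.8 × $520 = $8,216.00
Total: $165,956.50 − $8,216.00 = $157,740.50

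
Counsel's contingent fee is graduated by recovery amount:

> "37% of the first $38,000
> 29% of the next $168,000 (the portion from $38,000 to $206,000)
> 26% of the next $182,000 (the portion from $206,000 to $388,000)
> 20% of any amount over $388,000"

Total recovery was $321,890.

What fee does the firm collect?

$92,911.40

First $38,000 at 37% = $14,060.00
Next $168,000 at 29% = $48,720.00
Remaining $115,890 at 26% = $30,131.40
Fee: $14,060.00 + $48,720.00 + $30,131.40 = $92,911.40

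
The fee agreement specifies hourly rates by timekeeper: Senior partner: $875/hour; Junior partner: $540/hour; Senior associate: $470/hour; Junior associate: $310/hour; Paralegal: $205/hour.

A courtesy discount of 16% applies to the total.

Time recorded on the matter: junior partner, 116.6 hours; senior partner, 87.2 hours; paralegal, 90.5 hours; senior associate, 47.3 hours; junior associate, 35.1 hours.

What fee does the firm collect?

Senior partner: 87.2 × $875 = $76,300.00
Junior partner: 116.6 × $540 = $62,964.00
Senior associate: 47.3 × $470 = $22,231.00
Junior associate: 35.1 × $310 = $10,881.00
Paralegal: 90.5 × $205 = $18,552.50
Subtotal: $190,928.50
Less 16% discount: −$30,548.56
Total: $190,928.50 − $30,548.56 = $160,379.94

$160,379.94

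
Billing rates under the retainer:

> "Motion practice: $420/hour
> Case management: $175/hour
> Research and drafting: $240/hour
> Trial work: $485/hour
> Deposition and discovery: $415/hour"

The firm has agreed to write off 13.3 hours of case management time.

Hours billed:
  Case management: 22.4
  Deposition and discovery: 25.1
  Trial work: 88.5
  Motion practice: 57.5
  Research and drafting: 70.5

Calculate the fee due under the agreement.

Motion practice: 57.5 × $420 = $24,150.00
Case management: 22.4 × $175 = $3,920.00
Research and drafting: 70.5 × $240 = $16,920.00
Trial work: 88.5 × $485 = $42,922.50
Deposition and discovery: 25.1 × $415 = $10,416.50
Subtotal: $98,329.00
Write-off: 13.3 × $175 = $2,327.50
Total: $98,329.00 − $2,327.50 = $96,001.50

$96,001.50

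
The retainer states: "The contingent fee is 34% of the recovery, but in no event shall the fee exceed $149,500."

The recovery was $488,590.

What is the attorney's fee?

34% of $488,590 = $166,120.60
That exceeds the $149,500 cap, so the fee is capped at $149,500.

$149,500.00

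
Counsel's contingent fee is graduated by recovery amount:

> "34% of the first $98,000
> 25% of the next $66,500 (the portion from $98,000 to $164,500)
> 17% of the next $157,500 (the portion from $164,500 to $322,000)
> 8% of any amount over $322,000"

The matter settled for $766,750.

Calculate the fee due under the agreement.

$112,300.00

First $98,000 at 34% = $33,320.00
Next $66,500 at 25% = $16,625.00
Next $157,500 at 17% = $26,775.00
Remaining $444,750 at 8% = $35,580.00
Fee: $33,320.00 + $16,625.00 + $26,775.00 + $35,580.00 = $112,300.00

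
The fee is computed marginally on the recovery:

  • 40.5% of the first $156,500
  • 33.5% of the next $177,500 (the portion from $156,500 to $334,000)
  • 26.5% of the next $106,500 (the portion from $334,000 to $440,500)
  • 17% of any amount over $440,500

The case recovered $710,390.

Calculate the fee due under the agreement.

First $156,500 at 40.5% = $63,382.50
Next $177,500 at 33.5% = $59,462.50
Next $106,500 at 26.5% = $28,222.50
Remaining $269,890 at 17% = $45,881.30
Fee: $63,382.50 + $59,462.50 + $28,222.50 + $45,881.30 = $196,948.80

$196,948.80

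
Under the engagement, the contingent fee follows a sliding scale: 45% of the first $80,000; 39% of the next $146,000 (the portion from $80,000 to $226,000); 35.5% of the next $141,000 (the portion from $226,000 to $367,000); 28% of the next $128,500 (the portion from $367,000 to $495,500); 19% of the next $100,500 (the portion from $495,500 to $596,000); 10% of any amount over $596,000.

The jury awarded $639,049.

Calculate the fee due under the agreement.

$202,374.90

First $80,000 at 45% = $36,000.00
Next $146,000 at 39% = $56,940.00
Next $141,000 at 35.5% = $50,055.00
Next $128,500 at 28% = $35,980.00
Next $100,500 at 19% = $19,095.00
Remaining $43,049 at 10% = $4,304.90
Fee: $36,000.00 + $56,940.00 + $50,055.00 + $35,980.00 + $19,095.00 + $4,304.90 = $202,374.90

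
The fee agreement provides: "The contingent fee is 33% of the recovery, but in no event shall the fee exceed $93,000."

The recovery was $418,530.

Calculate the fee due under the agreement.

$93,000.00

33% of $418,530 = $138,114.90
That exceeds the $93,000 cap, so the fee is capped at $93,000.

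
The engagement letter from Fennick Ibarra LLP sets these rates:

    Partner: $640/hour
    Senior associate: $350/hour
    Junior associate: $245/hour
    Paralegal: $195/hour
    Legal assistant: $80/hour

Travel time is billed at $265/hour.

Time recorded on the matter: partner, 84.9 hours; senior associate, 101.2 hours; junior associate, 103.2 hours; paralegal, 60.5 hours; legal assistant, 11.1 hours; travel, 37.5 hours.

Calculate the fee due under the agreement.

Partner: 84.9 × $640 = $54,336.00
Senior associate: 101.2 × $350 = $35,420.00
Junior associate: 103.2 × $245 = $25,284.00
Paralegal: 60.5 × $195 = $11,797.50
Legal assistant: 11.1 × $80 = $888.00
Subtotal: $54,336.00 + $35,420.00 + $25,284.00 + $11,797.50 + $888.00 = $127,725.50
Travel: 37.5 × $265 = $9,937.50
Total: $127,725.50 + $9,937.50 = $137,663.00

$137,663.00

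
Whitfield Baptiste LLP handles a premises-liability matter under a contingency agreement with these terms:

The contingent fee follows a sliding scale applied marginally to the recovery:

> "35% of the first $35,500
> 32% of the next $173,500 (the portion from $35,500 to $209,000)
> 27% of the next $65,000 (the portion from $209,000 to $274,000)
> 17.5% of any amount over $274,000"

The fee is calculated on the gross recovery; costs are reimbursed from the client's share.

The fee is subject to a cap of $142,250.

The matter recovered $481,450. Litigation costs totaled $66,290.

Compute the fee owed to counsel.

$121,798.75

Fee base is the gross recovery, $481,450; costs are reimbursed separately.
First $35,500 at 35% = $12,425.00
Next $173,500 at 32% = $55,520.00
Next $65,000 at 27% = $17,550.00
Remaining $207,450 at 17.5% = $36,303.75
Fee: $12,425.00 + $55,520.00 + $17,550.00 + $36,303.75 = $121,798.75
$121,798.75 is under the $142,250 cap.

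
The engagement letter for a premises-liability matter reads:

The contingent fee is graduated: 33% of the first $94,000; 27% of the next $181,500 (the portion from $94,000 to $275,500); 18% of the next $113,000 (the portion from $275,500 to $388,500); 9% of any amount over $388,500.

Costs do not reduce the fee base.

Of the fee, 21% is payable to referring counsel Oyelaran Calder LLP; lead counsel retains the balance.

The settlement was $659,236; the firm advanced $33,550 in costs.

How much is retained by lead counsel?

Fee base is the gross recovery, $659,236; costs are reimbursed separately.
First $94,000 at 33% = $31,020.00
Next $181,500 at 27% = $49,005.00
Next $113,000 at 18% = $20,340.00
Remaining $270,736 at 9% = $24,366.24
Fee: $31,020.00 + $49,005.00 + $20,340.00 + $24,366.24 = $124,731.24
Referral share: 21% of $124,731.24 = $26,193.56; lead counsel retains $124,731.24 − $26,193.56 = $98,537.68.

$98,537.68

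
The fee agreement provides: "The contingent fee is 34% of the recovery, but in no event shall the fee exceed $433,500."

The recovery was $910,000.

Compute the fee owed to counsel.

$309,400.00

34% of $910,000 = $309,400.00
That is under the $433,500 cap.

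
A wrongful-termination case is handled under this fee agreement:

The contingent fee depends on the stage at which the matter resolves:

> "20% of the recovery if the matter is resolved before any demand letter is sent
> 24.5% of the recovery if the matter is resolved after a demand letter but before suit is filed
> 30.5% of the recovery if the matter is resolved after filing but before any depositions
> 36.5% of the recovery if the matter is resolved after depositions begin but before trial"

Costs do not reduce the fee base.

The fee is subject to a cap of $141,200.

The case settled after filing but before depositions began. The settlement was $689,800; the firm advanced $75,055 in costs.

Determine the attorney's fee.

Fee base is the gross recovery, $689,800; costs are reimbursed separately.
The matter settled after filing but before depositions began, so the 30.5% rate applies.
$689,800 × 30.5% = $210,389.00
$210,389.00 exceeds the $141,200 cap, so the fee is capped at $141,200.00.

$141,200.00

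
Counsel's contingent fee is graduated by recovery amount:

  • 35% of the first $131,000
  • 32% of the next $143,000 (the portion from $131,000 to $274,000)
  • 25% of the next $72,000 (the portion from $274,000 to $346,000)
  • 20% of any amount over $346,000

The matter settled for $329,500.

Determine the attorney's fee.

$105,485.00

First $131,000 at 35% = $45,850.00
Next $143,000 at 32% = $45,760.00
Remaining $55,500 at 25% = $13,875.00
Fee: $45,850.00 + $45,760.00 + $13,875.00 = $105,485.00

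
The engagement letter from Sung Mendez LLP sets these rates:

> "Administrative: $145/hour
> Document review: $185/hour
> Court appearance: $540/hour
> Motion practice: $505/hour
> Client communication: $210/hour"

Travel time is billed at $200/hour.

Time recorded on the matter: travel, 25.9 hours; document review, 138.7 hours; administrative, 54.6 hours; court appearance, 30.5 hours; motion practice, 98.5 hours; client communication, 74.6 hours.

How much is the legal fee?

Administrative: 54.6 × $145 = $7,917.00
Document review: 138.7 × $185 = $25,659.50
Court appearance: 30.5 × $540 = $16,470.00
Motion practice: 98.5 × $505 = $49,742.50
Client communication: 74.6 × $210 = $15,666.00
Subtotal: $7,917.00 + $25,659.50 + $16,470.00 + $49,742.50 + $15,666.00 = $115,455.00
Travel: 25.9 × $200 = $5,180.00
Total: $115,455.00 + $5,180.00 = $120,635.00

$120,635.00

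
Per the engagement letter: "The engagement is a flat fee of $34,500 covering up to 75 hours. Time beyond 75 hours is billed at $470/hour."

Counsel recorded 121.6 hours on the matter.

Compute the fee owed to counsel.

$56,402.00

Flat fee: $34,500.00
Excess hours: 121.6 − 75 = 46.6
Overrun: 46.6 × $470 = $21,902.00
Total: $34,500.00 + $21,902.00 = $56,402.00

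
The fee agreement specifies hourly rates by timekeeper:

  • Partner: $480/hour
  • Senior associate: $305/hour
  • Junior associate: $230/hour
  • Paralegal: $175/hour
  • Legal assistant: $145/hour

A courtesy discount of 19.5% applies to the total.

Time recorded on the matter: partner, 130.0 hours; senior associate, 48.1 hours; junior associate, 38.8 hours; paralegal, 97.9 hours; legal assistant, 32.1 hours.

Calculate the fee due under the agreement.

$86,764.11

Partner: 130.0 × $480 = $62,400.00
Senior associate: 48.1 × $305 = $14,670.50
Junior associate: 38.8 × $230 = $8,924.00
Paralegal: 97.9 × $175 = $17,132.50
Legal assistant: 32.1 × $145 = $4,654.50
Subtotal: $107,781.50
Less 19.5% discount: −$21,017.39
Total: $107,781.50 − $21,017.39 = $86,764.11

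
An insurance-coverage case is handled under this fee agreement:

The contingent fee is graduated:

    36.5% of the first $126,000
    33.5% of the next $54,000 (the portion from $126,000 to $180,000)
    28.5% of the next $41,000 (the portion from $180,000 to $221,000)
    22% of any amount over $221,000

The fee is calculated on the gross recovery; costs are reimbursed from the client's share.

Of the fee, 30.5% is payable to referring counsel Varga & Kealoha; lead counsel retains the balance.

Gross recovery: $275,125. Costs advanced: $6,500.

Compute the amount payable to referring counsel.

$26,740.11

Fee base is the gross recovery, $275,125; costs are reimbursed separately.
First $126,000 at 36.5% = $45,990.00
Next $54,000 at 33.5% = $18,090.00
Next $41,000 at 28.5% = $11,685.00
Remaining $54,125 at 22% = $11,907.50
Fee: $45,990.00 + $18,090.00 + $11,685.00 + $11,907.50 = $87,672.50
Referral share: 30.5% of $87,672.50 = $26,740.11; lead counsel retains $87,672.50 − $26,740.11 = $60,932.39.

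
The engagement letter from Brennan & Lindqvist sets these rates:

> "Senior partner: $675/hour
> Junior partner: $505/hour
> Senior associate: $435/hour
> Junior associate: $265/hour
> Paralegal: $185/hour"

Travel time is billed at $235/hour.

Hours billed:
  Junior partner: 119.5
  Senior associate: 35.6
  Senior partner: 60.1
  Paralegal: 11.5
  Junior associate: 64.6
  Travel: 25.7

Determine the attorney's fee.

Senior partner: 60.1 × $675 = $40,567.50
Junior partner: 119.5 × $505 = $60,347.50
Senior associate: 35.6 × $435 = $15,486.00
Junior associate: 64.6 × $265 = $17,119.00
Paralegal: 11.5 × $185 = $2,127.50
Subtotal: $40,567.50 + $60,347.50 + $15,486.00 + $17,119.00 + $2,127.50 = $135,647.50
Travel: 25.7 × $235 = $6,039.50
Total: $135,647.50 + $6,039.50 = $141,687.00

$141,687.00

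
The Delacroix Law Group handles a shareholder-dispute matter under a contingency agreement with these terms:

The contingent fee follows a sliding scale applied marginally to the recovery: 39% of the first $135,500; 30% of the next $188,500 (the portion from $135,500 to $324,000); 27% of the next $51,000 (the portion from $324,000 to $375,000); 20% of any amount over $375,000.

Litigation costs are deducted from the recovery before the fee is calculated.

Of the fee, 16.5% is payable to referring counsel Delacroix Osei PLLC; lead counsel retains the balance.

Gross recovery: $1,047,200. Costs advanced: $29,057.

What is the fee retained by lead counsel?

$210,247.66

Fee base (net of costs): $1,047,200 − $29,057 = $1,018,143
First $135,500 at 39% = $52,845.00
Next $188,500 at 30% = $56,550.00
Next $51,000 at 27% = $13,770.00
Remaining $643,143 at 20% = $128,628.60
Fee: $52,845.00 + $56,550.00 + $13,770.00 + $128,628.60 = $251,793.60
Referral share: 16.5% of $251,793.60 = $41,545.94; lead counsel retains $251,793.60 − $41,545.94 = $210,247.66.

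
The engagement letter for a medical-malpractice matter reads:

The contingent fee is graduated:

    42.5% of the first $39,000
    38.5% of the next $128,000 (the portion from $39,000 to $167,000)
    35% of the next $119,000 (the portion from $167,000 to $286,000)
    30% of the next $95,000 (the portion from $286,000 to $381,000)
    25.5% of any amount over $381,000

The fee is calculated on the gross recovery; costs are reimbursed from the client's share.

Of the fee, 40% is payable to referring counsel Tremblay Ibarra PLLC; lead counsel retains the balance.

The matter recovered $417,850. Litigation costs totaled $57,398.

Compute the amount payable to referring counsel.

$58,160.70

Fee base is the gross recovery, $417,850; costs are reimbursed separately.
First $39,000 at 42.5% = $16,575.00
Next $128,000 at 38.5% = $49,280.00
Next $119,000 at 35% = $41,650.00
Next $95,000 at 30% = $28,500.00
Remaining $36,850 at 25.5% = $9,396.75
Fee: $16,575.00 + $49,280.00 + $41,650.00 + $28,500.00 + $9,396.75 = $145,401.75
Referral share: 40% of $145,401.75 = $58,160.70; lead counsel retains $145,401.75 − $58,160.70 = $87,241.05.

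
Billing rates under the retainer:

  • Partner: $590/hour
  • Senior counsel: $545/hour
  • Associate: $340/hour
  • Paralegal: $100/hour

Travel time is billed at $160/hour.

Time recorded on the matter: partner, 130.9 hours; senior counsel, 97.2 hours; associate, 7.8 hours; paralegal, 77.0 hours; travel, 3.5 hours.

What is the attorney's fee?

$141,117.00

Partner: 130.9 × $590 = $77,231.00
Senior counsel: 97.2 × $545 = $52,974.00
Associate: 7.8 × $340 = $2,652.00
Paralegal: 77.0 × $100 = $7,700.00
Subtotal: $77,231.00 + $52,974.00 + $2,652.00 + $7,700.00 = $140,557.00
Travel: 3.5 × $160 = $560.00
Total: $140,557.00 + $560.00 = $141,117.00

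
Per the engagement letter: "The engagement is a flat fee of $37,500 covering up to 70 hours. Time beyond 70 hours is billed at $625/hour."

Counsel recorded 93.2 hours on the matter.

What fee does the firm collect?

$52,000.00

Flat fee: $37,500.00
Excess hours: 93.2 − 70 = 23.2
Overrun: 23.2 × $625 = $14,500.00
Total: $37,500.00 + $14,500.00 = $52,000.00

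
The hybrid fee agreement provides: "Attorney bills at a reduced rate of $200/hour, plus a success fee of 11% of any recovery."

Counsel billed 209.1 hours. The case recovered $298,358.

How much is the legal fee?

$74,639.38

Hourly: 209.1 × $200 = $41,820.00
Success fee: 11% of $298,358 = $32,819.38
Total: $41,820.00 + $32,819.38 = $74,639.38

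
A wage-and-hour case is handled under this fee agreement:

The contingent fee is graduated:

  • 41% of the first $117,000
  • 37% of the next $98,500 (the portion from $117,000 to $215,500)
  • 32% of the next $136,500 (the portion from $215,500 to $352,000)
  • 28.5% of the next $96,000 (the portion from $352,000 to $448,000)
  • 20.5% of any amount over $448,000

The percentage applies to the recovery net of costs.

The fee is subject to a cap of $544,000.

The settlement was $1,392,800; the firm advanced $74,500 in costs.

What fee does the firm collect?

$333,866.50

Fee base (net of costs): $1,392,800 − $74,500 = $1,318,300
First $117,000 at 41% = $47,970.00
Next $98,500 at 37% = $36,445.00
Next $136,500 at 32% = $43,680.00
Next $96,000 at 28.5% = $27,360.00
Remaining $870,300 at 20.5% = $178,411.50
Fee: $47,970.00 + $36,445.00 + $43,680.00 + $27,360.00 + $178,411.50 = $333,866.50
$333,866.50 is under the $544,000 cap.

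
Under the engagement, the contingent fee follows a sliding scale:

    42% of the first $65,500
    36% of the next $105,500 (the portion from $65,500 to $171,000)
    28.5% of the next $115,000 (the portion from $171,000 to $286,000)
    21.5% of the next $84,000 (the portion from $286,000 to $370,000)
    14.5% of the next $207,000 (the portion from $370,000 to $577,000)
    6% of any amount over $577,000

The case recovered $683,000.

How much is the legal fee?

First $65,500 at 42% = $27,510.00
Next $105,500 at 36% = $37,980.00
Next $115,000 at 28.5% = $32,775.00
Next $84,000 at 21.5% = $18,060.00
Next $207,000 at 14.5% = $30,015.00
Remaining $106,000 at 6% = $6,360.00
Fee: $27,510.00 + $37,980.00 + $32,775.00 + $18,060.00 + $30,015.00 + $6,360.00 = $152,700.00

$152,700.00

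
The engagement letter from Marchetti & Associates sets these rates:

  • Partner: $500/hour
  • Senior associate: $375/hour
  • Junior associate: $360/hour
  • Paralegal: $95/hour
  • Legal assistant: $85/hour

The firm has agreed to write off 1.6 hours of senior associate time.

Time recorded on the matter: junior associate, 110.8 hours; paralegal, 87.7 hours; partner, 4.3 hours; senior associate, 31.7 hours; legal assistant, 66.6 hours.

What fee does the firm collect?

$67,318.00

Partner: 4.3 × $500 = $2,150.00
Senior associate: 31.7 × $375 = $11,887.50
Junior associate: 110.8 × $360 = $39,888.00
Paralegal: 87.7 × $95 = $8,331.50
Legal assistant: 66.6 × $85 = $5,661.00
Subtotal: $67,918.00
Write-off: 1.6 × $375 = $600.00
Total: $67,918.00 − $600.00 = $67,318.00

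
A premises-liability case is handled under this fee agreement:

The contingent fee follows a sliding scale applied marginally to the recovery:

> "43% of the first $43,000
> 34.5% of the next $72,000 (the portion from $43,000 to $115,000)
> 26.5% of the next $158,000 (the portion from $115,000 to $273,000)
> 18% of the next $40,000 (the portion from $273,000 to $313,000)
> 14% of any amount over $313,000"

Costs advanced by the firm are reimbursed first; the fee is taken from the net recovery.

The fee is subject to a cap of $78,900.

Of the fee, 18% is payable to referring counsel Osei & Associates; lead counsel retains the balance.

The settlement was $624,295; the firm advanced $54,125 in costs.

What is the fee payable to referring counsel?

Fee base (net of costs): $624,295 − $54,125 = $570,170
First $43,000 at 43% = $18,490.00
Next $72,000 at 34.5% = $24,840.00
Next $158,000 at 26.5% = $41,870.00
Next $40,000 at 18% = $7,200.00
Remaining $257,170 at 14% = $36,003.80
Fee: $18,490.00 + $24,840.00 + $41,870.00 + $7,200.00 + $36,003.80 = $128,403.80
$128,403.80 exceeds the $78,900 cap, so the fee is capped at $78,900.00.
Referral share: 18% of $78,900.00 = $14,202.00; lead counsel retains $78,900.00 − $14,202.00 = $64,698.00.

$14,202.00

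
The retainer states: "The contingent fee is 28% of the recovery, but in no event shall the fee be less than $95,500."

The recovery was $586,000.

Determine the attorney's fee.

$164,080.00

28% of $586,000 = $164,080.00
That exceeds the $95,500 minimum.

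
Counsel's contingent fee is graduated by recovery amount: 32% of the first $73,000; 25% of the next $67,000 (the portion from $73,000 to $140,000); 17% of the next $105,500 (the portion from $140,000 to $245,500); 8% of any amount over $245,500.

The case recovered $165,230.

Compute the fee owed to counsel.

$44,399.10

First $73,000 at 32% = $23,360.00
Next $67,000 at 25% = $16,750.00
Remaining $25,230 at 17% = $4,289.10
Fee: $23,360.00 + $16,750.00 + $4,289.10 = $44,399.10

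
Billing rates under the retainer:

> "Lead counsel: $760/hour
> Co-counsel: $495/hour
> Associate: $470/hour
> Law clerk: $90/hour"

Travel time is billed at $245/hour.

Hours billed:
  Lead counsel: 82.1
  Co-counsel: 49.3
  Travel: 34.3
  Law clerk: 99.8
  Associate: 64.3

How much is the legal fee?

$134,406.00

Lead counsel: 82.1 × $760 = $62,396.00
Co-counsel: 49.3 × $495 = $24,403.50
Associate: 64.3 × $470 = $30,221.00
Law clerk: 99.8 × $90 = $8,982.00
Subtotal: $62,396.00 + $24,403.50 + $30,221.00 + $8,982.00 = $126,002.50
Travel: 34.3 × $245 = $8,403.50
Total: $126,002.50 + $8,403.50 = $134,406.00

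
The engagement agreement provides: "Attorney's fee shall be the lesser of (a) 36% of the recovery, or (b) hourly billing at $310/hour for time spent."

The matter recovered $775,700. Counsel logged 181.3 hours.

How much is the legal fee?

$56,203.00

(a) 36% of $775,700 = $279,252.00
(b) 181.3 × $310 = $56,203.00
The lesser is (b): $56,203.00.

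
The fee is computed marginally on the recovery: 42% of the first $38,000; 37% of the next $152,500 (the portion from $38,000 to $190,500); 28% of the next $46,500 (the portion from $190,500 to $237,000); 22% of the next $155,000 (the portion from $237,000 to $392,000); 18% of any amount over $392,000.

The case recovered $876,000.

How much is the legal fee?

$206,625.00

First $38,000 at 42% = $15,960.00
Next $152,500 at 37% = $56,425.00
Next $46,500 at 28% = $13,020.00
Next $155,000 at 22% = $34,100.00
Remaining $484,000 at 18% = $87,120.00
Fee: $15,960.00 + $56,425.00 + $13,020.00 + $34,100.00 + $87,120.00 = $206,625.00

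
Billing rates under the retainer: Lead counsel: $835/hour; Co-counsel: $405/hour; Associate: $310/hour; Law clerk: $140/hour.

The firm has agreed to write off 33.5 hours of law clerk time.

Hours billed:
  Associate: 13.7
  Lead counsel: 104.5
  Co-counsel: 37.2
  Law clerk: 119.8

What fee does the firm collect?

Lead counsel: 104.5 × $835 = $87,257.50
Co-counsel: 37.2 × $405 = $15,066.00
Associate: 13.7 × $310 = $4,247.00
Law clerk: 119.8 × $140 = $16,772.00
Subtotal: $123,342.50
Write-off: 33.5 × $140 = $4,690.00
Total: $123,342.50 − $4,690.00 = $118,652.50

$118,652.50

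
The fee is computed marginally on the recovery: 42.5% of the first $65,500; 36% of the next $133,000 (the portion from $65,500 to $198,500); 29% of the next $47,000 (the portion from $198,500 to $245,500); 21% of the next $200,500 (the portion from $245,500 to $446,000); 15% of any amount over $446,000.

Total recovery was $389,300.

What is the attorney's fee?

First $65,500 at 42.5% = $27,837.50
Next $133,000 at 36% = $47,880.00
Next $47,000 at 29% = $13,630.00
Remaining $143,800 at 21% = $30,198.00
Fee: $27,837.50 + $47,880.00 + $13,630.00 + $30,198.00 = $119,545.50

$119,545.50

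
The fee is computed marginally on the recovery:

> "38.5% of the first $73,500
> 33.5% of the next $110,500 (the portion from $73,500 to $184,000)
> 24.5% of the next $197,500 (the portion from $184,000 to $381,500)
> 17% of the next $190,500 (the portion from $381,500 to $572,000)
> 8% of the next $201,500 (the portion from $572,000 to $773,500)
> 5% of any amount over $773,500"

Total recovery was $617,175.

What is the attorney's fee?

$149,701.50

First $73,500 at 38.5% = $28,297.50
Next $110,500 at 33.5% = $37,017.50
Next $197,500 at 24.5% = $48,387.50
Next $190,500 at 17% = $32,385.00
Remaining $45,175 at 8% = $3,614.00
Fee: $28,297.50 + $37,017.50 + $48,387.50 + $32,385.00 + $3,614.00 = $149,701.50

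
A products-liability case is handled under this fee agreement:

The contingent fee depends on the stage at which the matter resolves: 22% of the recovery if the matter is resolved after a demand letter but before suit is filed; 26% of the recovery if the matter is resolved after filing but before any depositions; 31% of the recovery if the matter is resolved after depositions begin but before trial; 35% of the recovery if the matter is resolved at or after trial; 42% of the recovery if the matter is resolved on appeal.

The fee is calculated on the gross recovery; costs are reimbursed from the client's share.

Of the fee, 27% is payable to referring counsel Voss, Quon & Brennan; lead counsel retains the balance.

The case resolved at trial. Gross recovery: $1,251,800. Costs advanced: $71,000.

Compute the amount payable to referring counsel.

Fee base is the gross recovery, $1,251,800; costs are reimbursed separately.
The matter resolved at trial, so the 35% rate applies.
$1,251,800 × 35% = $438,130.00
Referral share: 27% of $438,130.00 = $118,295.10; lead counsel retains $438,130.00 − $118,295.10 = $319,834.90.

$118,295.10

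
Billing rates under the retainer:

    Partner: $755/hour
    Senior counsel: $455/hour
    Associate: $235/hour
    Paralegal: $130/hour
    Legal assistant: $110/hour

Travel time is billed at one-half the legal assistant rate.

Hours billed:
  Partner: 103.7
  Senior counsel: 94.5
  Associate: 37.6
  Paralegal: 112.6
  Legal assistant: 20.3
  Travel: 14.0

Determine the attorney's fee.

Partner: 103.7 × $755 = $78,293.50
Senior counsel: 94.5 × $455 = $42,997.50
Associate: 37.6 × $235 = $8,836.00
Paralegal: 112.6 × $130 = $14,638.00
Legal assistant: 20.3 × $110 = $2,233.00
Subtotal: $78,293.50 + $42,997.50 + $8,836.00 + $14,638.00 + $2,233.00 = $146,998.00
Travel: 14.0 × ($110 ÷ 2) = 14.0 × $55.00 = $770.00
Total: $146,998.00 + $770.00 = $147,768.00

$147,768.00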